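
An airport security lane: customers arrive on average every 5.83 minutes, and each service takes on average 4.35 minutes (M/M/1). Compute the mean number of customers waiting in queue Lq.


λ = 60/5.83 = 10.2916 /hr
μ = 60/4.35 = 13.7931 /hr
ρ = λ/μ = 10.2916/13.7931 = 0.7461
Lq = ρ²/(1−ρ) = 0.5567/0.2539 = 2.1930

Final: 2.1930


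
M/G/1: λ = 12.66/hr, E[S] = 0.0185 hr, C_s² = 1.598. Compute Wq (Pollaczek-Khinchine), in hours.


ρ = λ·E[S] = 12.66·0.0185 = 0.2342
E[S²] = E[S]²(1+C_s²) = 0.0185²·(1+1.598) = 0.0008892
Wq = λ·E[S²]/(2(1−ρ)) = 12.66·0.0008892/(2·0.7658) = 0.007350 hr

Final: 0.007350 hr


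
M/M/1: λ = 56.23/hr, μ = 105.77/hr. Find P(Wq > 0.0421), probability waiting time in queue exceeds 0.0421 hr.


ρ = 56.23/105.77 = 0.5316
P(Wq > t) = ρ·e^{−(μ−λ)t} = 0.5316·e^{−2.0856}
= 0.5316·0.124228 = 0.066043

Final: 0.066043


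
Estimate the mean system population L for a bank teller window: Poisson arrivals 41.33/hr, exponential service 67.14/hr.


ρ = λ/μ = 41.33/67.14 = 0.6156
L = ρ/(1−ρ) = 0.6156/(1 − 0.6156) = 0.6156/0.3844 = 1.6013

Final: 1.6013


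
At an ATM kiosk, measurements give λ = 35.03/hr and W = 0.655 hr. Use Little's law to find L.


L = λW = 35.03·0.655 = 22.9447

Final: 22.9447


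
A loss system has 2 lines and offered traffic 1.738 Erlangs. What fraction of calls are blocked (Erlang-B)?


B(c,a) = (a^c/c!) / Σ_{k=0}^{c} a^k/k!
a^2/2! = 1.510322
Σ terms (k=0..2): 1.00000 + 1.73800 + 1.51032 = 4.248322
B = 1.510322/4.248322 = 0.355510

Final: 0.355510


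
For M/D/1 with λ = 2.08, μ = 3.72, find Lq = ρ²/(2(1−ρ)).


ρ = 2.08/3.72 = 0.5591
M/D/1: Lq = ρ²/(2(1−ρ)) = 0.3126/(2·0.4409) = 0.35458

Final: 0.35458


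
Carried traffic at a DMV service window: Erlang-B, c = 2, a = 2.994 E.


B(2,2.994) = 0.528788 (Erlang-B)
Carried load = a(1 − B) = 2.994·(1 − 0.528788) = 2.994·0.471212 = 1.4108 E

Final: 1.4108 Erlangs


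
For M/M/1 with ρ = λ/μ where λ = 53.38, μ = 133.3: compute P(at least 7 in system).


ρ = 53.38/133.3 = 0.4005
P(N ≥ n) = ρ^n = 0.4005^7 = 0.001651

Final: 0.001651


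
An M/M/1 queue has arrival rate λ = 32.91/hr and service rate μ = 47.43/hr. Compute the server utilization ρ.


ρ = λ/μ = 32.91/47.43 = 0.6939

Final: 0.6939


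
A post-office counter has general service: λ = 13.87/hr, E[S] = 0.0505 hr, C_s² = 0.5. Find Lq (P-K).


ρ = λ·E[S] = 13.87·0.0505 = 0.7004
Lq = ρ²(1+C_s²)/(2(1−ρ)) = 0.4906·(1+0.5)/(2·0.2996)
= 0.4906·1.5000/0.5991 = 1.22830

Final: 1.22830


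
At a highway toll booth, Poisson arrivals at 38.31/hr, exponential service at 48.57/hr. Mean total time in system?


W = 1/(μ−λ) = 1/(48.57 − 38.31) = 1/10.26 = 0.09747 hr

Final: 0.09747 hr


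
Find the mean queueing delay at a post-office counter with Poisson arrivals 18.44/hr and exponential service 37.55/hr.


ρ = 18.44/37.55 = 0.4911
Wq = ρ/(μ−λ) = 0.4911/(37.55 − 18.44) = 0.4911/19.11 = 0.02570 hr

Final: 0.02570 hr


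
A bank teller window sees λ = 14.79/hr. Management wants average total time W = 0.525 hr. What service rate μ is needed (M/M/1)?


W = 1/(μ−λ) ⇒ μ − λ = 1/W = 1/0.525 = 1.9048
μ = λ + 1/W = 14.79 + 1.9048 = 16.6948 per hr

Final: 16.6948 /hr


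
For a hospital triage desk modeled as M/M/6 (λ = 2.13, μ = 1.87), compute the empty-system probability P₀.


a = λ/μ = 2.13/1.87 = 1.1390; ρ = a/c = 0.1898
Σ_{k=0}^{5} a^k/k! (terms k=0..5) = 1.00000 + 1.13904 + 0.64870 + 0.24630 + 0.07014 + 0.01598 = 3.12015
Tail: a^6/(6!(1−ρ)) = 2.18388/(720·0.8102) = 0.003744
P₀ = 1/(3.12015 + 0.003744) = 1/3.12390 = 0.320113

Final: 0.320113


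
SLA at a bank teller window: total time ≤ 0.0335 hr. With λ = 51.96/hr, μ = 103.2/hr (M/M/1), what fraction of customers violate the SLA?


W ~ Exponential(μ−λ) for M/M/1.
μ − λ = 103.2 − 51.96 = 51.2400
P(W > t) = e^{−(μ−λ)t} = e^{−1.7165} = 0.179687

Final: 0.179687


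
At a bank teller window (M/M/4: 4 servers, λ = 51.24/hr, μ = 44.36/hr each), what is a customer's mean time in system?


a = 1.1551; ρ = 0.2888; P₀ = 0.314132
Lq = P₀·a^c·ρ/(c!(1−ρ)²) = 0.01330
Wq = Lq/λ = 0.01330/51.24 = 0.0002596 hr
W = Wq + 1/μ = 0.0002596 + 0.02254 = 0.02280 hr

Final: 0.02280 hr


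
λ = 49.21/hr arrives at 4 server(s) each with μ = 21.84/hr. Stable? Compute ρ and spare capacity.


Total capacity cμ = 4·21.84 = 87.36/hr
ρ = λ/(cμ) = 49.21/87.36 = 0.5633
Stable ⇔ ρ < 1: YES
Spare capacity = cμ − λ = 87.36 − 49.21 = 38.15/hr

Final: ρ = 0.5633; stable; margin = 38.15/hr


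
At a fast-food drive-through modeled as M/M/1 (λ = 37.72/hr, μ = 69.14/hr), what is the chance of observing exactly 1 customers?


ρ = 37.72/69.14 = 0.5456
P_n = (1−ρ)·ρ^n = (1 − 0.5456)·0.5456^1 = 0.4544·0.545560 = 0.247924

Final: 0.247924


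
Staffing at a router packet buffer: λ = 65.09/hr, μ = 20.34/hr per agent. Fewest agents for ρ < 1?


Stability requires cμ > λ ⇔ c > λ/μ.
λ/μ = 65.09/20.34 = 3.2001
Minimum integer c = ⌊3.2001⌋ + 1 = 4
Check: 4·20.34 = 81.36 > 65.09, while 3·20.34 = 61.02 ≤ 65.09

Final: 4 servers


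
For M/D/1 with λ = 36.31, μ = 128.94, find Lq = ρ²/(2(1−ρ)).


ρ = 36.31/128.94 = 0.2816
M/D/1: Lq = ρ²/(2(1−ρ)) = 0.07930/(2·0.7184) = 0.05519

Final: 0.05519


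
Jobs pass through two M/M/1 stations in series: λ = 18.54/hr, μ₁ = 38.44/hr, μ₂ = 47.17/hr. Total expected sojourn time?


Each node sees arrival rate λ = 18.54/hr (tandem ⇒ throughput preserved).
W₁ = 1/(μ₁−λ) = 1/(38.44−18.54) = 0.05025 hr
W₂ = 1/(μ₂−λ) = 1/(47.17−18.54) = 0.03493 hr
W_total = W₁ + W₂ = 0.05025 + 0.03493 = 0.08518 hr

Final: 0.08518 hr


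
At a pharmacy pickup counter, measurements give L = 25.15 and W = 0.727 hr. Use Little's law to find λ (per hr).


λ = L/W = 25.15/0.727 = 34.5942 /hr

Final: 34.5942 /hr


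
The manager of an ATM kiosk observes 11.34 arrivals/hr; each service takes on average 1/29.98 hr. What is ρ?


ρ = λ/μ = 11.34/29.98 = 0.3783

Final: 0.3783


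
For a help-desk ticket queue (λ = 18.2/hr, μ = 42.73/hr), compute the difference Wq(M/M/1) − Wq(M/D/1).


ρ = 18.2/42.73 = 0.4259
Wq(M/M/1) = ρ/(μ−λ) = 0.4259/24.53 = 0.01736 hr
Wq(M/D/1) = ρ/(2(μ−λ)) = 0.008682 hr
Savings = 0.01736 − 0.008682 = 0.008682 hr

Final: 0.008682 hr


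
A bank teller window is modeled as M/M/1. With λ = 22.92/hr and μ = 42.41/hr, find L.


ρ = λ/μ = 22.92/42.41 = 0.5404
L = ρ/(1−ρ) = 0.5404/(1 − 0.5404) = 0.5404/0.4596 = 1.1760

Final: 1.1760


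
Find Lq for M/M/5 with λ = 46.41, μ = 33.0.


a = λ/μ = 1.4064; ρ = a/5 = 0.2813
P₀ = 0.244758
Lq = P₀·a^c·ρ / (c!·(1−ρ)²) = 0.244758·5.50159·0.2813/(120·0.51657)
= 0.006110

Final: 0.006110


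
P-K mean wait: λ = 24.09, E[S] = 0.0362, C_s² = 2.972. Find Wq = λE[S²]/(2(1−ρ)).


ρ = λ·E[S] = 24.09·0.0362 = 0.8721
E[S²] = E[S]²(1+C_s²) = 0.0362²·(1+2.972) = 0.005205
Wq = λ·E[S²]/(2(1−ρ)) = 24.09·0.005205/(2·0.1279) = 0.49003 hr

Final: 0.49003 hr


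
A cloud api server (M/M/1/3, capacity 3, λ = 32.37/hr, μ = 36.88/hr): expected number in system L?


ρ = 32.37/36.88 = 0.8777
L = ρ[1 − (K+1)ρ^K + Kρ^(K+1)] / [(1−ρ)(1−ρ^(K+1))]
Numerator: 0.8777·(1 − 4·0.676169 + 3·0.593481) = 0.066502
Denominator: (0.1223)·(0.406519) = 0.049713
L = 0.066502/0.049713 = 1.3377

Final: 1.3377


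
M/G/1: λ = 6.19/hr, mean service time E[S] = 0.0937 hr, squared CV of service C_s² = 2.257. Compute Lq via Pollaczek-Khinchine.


ρ = λ·E[S] = 6.19·0.0937 = 0.5800
Lq = ρ²(1+C_s²)/(2(1−ρ)) = 0.3364·(1+2.257)/(2·0.4200)
= 0.3364·3.2570/0.8400 = 1.30437

Final: 1.30437


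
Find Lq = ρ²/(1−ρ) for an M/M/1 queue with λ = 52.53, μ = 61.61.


ρ = 52.53/61.61 = 0.8526
Lq = ρ²/(1−ρ) = 0.7270/0.1474 = 4.9326

Final: 4.9326


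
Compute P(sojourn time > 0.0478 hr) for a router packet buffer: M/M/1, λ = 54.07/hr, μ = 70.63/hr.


W ~ Exponential(μ−λ) for M/M/1.
μ − λ = 70.63 − 54.07 = 16.5600
P(W > t) = e^{−(μ−λ)t} = e^{−0.7916} = 0.453134

Final: 0.453134


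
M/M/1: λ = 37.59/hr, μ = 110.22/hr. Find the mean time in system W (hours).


W = 1/(μ−λ) = 1/(110.22 − 37.59) = 1/72.63 = 0.01377 hr

Final: 0.01377 hr


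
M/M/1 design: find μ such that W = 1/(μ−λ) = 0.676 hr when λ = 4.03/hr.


W = 1/(μ−λ) ⇒ μ − λ = 1/W = 1/0.676 = 1.4793
μ = λ + 1/W = 4.03 + 1.4793 = 5.5093 per hr

Final: 5.5093 /hr


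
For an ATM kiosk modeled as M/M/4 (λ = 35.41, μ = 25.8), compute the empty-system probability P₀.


a = λ/μ = 35.41/25.8 = 1.3725; ρ = a/c = 0.3431
Σ_{k=0}^{3} a^k/k! (terms k=0..3) = 1.00000 + 1.37248 + 0.94185 + 0.43089 = 3.74522
Tail: a^4/(4!(1−ρ)) = 3.54834/(24·0.6569) = 0.22508
P₀ = 1/(3.74522 + 0.22508) = 1/3.97030 = 0.251870

Final: 0.251870


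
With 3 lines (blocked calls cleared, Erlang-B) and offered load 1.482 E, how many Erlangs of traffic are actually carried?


B(3,1.482) = 0.131588 (Erlang-B)
Carried load = a(1 − B) = 1.482·(1 − 0.131588) = 1.482·0.868412 = 1.2870 E

Final: 1.2870 Erlangs


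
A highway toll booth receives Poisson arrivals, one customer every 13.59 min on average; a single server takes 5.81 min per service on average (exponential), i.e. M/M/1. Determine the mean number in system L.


λ = 60/13.59 = 4.4150 /hr
μ = 60/5.81 = 10.3270 /hr
ρ = λ/μ = 4.4150/10.3270 = 0.4275
L = ρ/(1−ρ) = 0.4275/0.5725 = 0.7468

Final: 0.7468


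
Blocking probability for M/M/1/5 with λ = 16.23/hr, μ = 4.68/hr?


ρ = λ/μ = 16.23/4.68 = 3.4679
P_K = (1−ρ)ρ^K/(1−ρ^(K+1)) = (-2.4679·501.606706)/(1 − 1739.546332)
= -1237.939626/-1738.546332 = 0.712054

Final: 0.712054


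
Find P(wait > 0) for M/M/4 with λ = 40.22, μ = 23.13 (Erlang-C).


a = λ/μ = 1.7389; ρ = a/4 = 0.4347
P₀ = 0.172388 (from M/M/c formula)
C(c,a) = [a^c/(c!(1−ρ))]·P₀ = [9.14252/(24·0.5653)]·0.172388
= 0.67389·0.172388 = 0.116170

Final: 0.116170


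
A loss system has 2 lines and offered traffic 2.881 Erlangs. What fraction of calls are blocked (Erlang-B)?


B(c,a) = (a^c/c!) / Σ_{k=0}^{c} a^k/k!
a^2/2! = 4.150080
Σ terms (k=0..2): 1.00000 + 2.88100 + 4.15008 = 8.031080
B = 4.150080/8.031080 = 0.516752

Final: 0.516752


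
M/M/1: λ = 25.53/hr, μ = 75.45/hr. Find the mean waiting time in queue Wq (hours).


ρ = 25.53/75.45 = 0.3384
Wq = ρ/(μ−λ) = 0.3384/(75.45 − 25.53) = 0.3384/49.92 = 0.006778 hr

Final: 0.006778 hr


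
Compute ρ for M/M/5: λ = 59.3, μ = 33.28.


ρ = λ/(cμ) = 59.3/(5·33.28) = 59.3/166.40 = 0.3564

Final: 0.3564


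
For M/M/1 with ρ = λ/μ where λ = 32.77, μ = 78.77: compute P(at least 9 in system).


ρ = 32.77/78.77 = 0.4160
P(N ≥ n) = ρ^n = 0.4160^9 = 0.0003733

Final: 0.0003733


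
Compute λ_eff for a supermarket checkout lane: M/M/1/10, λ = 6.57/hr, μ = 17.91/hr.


ρ = 0.3668; P_K = (1−ρ)ρ^10/(1−ρ^11) = 0.00002794
λ_eff = λ(1 − P_K) = 6.57·(1 − 0.00002794) = 6.57·0.999972 = 6.5698 /hr

Final: 6.5698 /hr


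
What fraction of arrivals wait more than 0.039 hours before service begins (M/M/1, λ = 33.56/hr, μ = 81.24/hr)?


ρ = 33.56/81.24 = 0.4131
P(Wq > t) = ρ·e^{−(μ−λ)t} = 0.4131·e^{−1.8595}
= 0.4131·0.155747 = 0.064339

Final: 0.064339


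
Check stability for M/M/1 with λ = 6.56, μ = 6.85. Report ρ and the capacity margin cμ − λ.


Total capacity cμ = 1·6.85 = 6.85/hr
ρ = λ/(cμ) = 6.56/6.85 = 0.9577
Stable ⇔ ρ < 1: YES
Spare capacity = cμ − λ = 6.85 − 6.56 = 0.29/hr

Final: ρ = 0.9577; stable; margin = 0.29/hr


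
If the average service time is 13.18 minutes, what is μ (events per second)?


μ = 1/(service time) in consistent units.
1 second = 0.0166667 min, so μ = 0.0166667/13.18 = 0.001265 per second

Final: 0.001265 /sec


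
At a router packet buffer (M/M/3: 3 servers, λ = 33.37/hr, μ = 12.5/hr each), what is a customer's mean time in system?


a = 2.6696; ρ = 0.8899; P₀ = 0.027759
Lq = P₀·a^c·ρ/(c!(1−ρ)²) = 6.45764
Wq = Lq/λ = 6.45764/33.37 = 0.19352 hr
W = Wq + 1/μ = 0.19352 + 0.08000 = 0.27352 hr

Final: 0.27352 hr


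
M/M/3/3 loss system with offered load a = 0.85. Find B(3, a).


B(c,a) = (a^c/c!) / Σ_{k=0}^{c} a^k/k!
a^3/3! = 0.102354
Σ terms (k=0..3): 1.00000 + 0.85000 + 0.36125 + 0.10235 = 2.313604
B = 0.102354/2.313604 = 0.044240

Final: 0.044240


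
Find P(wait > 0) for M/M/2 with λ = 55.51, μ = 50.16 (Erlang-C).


a = λ/μ = 1.1067; ρ = a/2 = 0.5533
P₀ = 0.287557 (from M/M/c formula)
C(c,a) = [a^c/(c!(1−ρ))]·P₀ = [1.22469/(2·0.4467)]·0.287557
= 1.37091·0.287557 = 0.394216

Final: 0.394216


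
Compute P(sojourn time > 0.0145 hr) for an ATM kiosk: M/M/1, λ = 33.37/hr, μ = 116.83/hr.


W ~ Exponential(μ−λ) for M/M/1.
μ − λ = 116.83 − 33.37 = 83.4600
P(W > t) = e^{−(μ−λ)t} = e^{−1.2102} = 0.298147

Final: 0.298147


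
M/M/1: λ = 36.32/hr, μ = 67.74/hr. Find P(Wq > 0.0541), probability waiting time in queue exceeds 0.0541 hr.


ρ = 36.32/67.74 = 0.5362
P(Wq > t) = ρ·e^{−(μ−λ)t} = 0.5362·e^{−1.6998}
= 0.5362·0.182716 = 0.097966

Final: 0.097966


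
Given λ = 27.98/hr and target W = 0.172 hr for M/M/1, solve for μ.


W = 1/(μ−λ) ⇒ μ − λ = 1/W = 1/0.172 = 5.8140
μ = λ + 1/W = 27.98 + 5.8140 = 33.7940 per hr

Final: 33.7940 /hr


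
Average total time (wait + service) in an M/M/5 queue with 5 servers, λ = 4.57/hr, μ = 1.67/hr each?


a = 2.7365; ρ = 0.5473; P₀ = 0.062275
Lq = P₀·a^c·ρ/(c!(1−ρ)²) = 0.21269
Wq = Lq/λ = 0.21269/4.57 = 0.04654 hr
W = Wq + 1/μ = 0.04654 + 0.59880 = 0.64534 hr

Final: 0.64534 hr


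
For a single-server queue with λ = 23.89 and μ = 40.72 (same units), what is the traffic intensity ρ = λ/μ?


ρ = λ/μ = 23.89/40.72 = 0.5867

Final: 0.5867


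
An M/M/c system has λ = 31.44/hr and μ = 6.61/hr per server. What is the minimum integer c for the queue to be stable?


Stability requires cμ > λ ⇔ c > λ/μ.
λ/μ = 31.44/6.61 = 4.7564
Minimum integer c = ⌊4.7564⌋ + 1 = 5
Check: 5·6.61 = 33.05 > 31.44, while 4·6.61 = 26.44 ≤ 31.44

Final: 5 servers


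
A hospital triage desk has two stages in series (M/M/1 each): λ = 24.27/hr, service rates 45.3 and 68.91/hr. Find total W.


Each node sees arrival rate λ = 24.27/hr (tandem ⇒ throughput preserved).
W₁ = 1/(μ₁−λ) = 1/(45.3−24.27) = 0.04755 hr
W₂ = 1/(μ₂−λ) = 1/(68.91−24.27) = 0.02240 hr
W_total = W₁ + W₂ = 0.04755 + 0.02240 = 0.06995 hr

Final: 0.06995 hr


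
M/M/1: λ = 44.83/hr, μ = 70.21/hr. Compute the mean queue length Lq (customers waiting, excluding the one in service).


ρ = 44.83/70.21 = 0.6385
Lq = ρ²/(1−ρ) = 0.4077/0.3615 = 1.1278

Final: 1.1278


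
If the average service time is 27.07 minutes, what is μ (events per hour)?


μ = 1/(service time) in consistent units.
1 hour = 60 min, so μ = 60/27.07 = 2.2165 per hour

Final: 2.2165 /hr


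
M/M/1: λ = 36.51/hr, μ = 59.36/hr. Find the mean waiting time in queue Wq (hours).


ρ = 36.51/59.36 = 0.6151
Wq = ρ/(μ−λ) = 0.6151/(59.36 − 36.51) = 0.6151/22.85 = 0.02692 hr

Final: 0.02692 hr


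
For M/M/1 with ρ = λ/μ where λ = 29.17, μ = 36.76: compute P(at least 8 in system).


ρ = 29.17/36.76 = 0.7935
P(N ≥ n) = ρ^n = 0.7935^8 = 0.157213

Final: 0.157213


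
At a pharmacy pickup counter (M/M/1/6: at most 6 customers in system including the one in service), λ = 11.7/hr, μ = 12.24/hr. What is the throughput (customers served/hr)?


ρ = 0.9559; P_K = (1−ρ)ρ^6/(1−ρ^7) = 0.124265
λ_eff = λ(1 − P_K) = 11.7·(1 − 0.124265) = 11.7·0.875735 = 10.2461 /hr

Final: 10.2461 /hr


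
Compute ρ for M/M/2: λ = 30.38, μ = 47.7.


ρ = λ/(cμ) = 30.38/(2·47.7) = 30.38/95.40 = 0.3184

Final: 0.3184


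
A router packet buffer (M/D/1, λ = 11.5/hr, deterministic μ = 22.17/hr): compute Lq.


ρ = 11.5/22.17 = 0.5187
M/D/1: Lq = ρ²/(2(1−ρ)) = 0.2691/(2·0.4813) = 0.27953

Final: 0.27953


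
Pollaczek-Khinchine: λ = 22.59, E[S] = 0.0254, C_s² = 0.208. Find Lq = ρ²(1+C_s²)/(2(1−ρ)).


ρ = λ·E[S] = 22.59·0.0254 = 0.5738
Lq = ρ²(1+C_s²)/(2(1−ρ)) = 0.3292·(1+0.208)/(2·0.4262)
= 0.3292·1.2080/0.8524 = 0.46656

Final: 0.46656


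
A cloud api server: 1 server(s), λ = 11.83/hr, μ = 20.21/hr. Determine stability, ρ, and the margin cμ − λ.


Total capacity cμ = 1·20.21 = 20.21/hr
ρ = λ/(cμ) = 11.83/20.21 = 0.5854
Stable ⇔ ρ < 1: YES
Spare capacity = cμ − λ = 20.21 − 11.83 = 8.38/hr

Final: ρ = 0.5854; stable; margin = 8.38/hr


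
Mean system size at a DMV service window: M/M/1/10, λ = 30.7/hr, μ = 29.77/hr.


ρ = 30.7/29.77 = 1.0312
L = ρ[1 − (K+1)ρ^K + Kρ^(K+1)] / [(1−ρ)(1−ρ^(K+1))]
Numerator: 1.0312·(1 − 11·1.360177 + 10·1.402668) = 0.066758
Denominator: (-0.03124)·(-0.402668) = 0.012579
L = 0.066758/0.012579 = 5.3070

Final: 5.3070


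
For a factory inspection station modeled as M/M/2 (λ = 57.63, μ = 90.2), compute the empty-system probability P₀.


a = λ/μ = 57.63/90.2 = 0.6389; ρ = a/c = 0.3195
Σ_{k=0}^{1} a^k/k! (terms k=0..1) = 1.00000 + 0.63891 = 1.63891
Tail: a^2/(2!(1−ρ)) = 0.40821/(2·0.6805) = 0.29992
P₀ = 1/(1.63891 + 0.29992) = 1/1.93883 = 0.515775

Final: 0.515775


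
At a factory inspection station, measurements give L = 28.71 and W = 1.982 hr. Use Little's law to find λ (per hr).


λ = L/W = 28.71/1.982 = 14.4854 /hr

Final: 14.4854 /hr


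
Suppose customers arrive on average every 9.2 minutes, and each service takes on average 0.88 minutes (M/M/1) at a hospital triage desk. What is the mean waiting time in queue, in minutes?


λ = 60/9.2 = 6.5217 /hr
μ = 60/0.88 = 68.1818 /hr
ρ = λ/μ = 6.5217/68.1818 = 0.09565
Wq = ρ/(μ−λ) = 0.09565/(68.1818−6.5217) = 0.001551 hr
In minutes: 0.001551·60 = 0.09308 min

Final: 0.09308 min


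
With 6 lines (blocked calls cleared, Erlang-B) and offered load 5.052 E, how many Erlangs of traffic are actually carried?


B(6,5.052) = 0.195753 (Erlang-B)
Carried load = a(1 − B) = 5.052·(1 − 0.195753) = 5.052·0.804247 = 4.0631 E

Final: 4.0631 Erlangs


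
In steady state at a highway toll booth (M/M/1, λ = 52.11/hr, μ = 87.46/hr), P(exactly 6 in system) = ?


ρ = 52.11/87.46 = 0.5958
P_n = (1−ρ)·ρ^n = (1 − 0.5958)·0.5958^6 = 0.4042·0.044737 = 0.018082

Final: 0.018082


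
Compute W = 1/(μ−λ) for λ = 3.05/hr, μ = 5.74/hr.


W = 1/(μ−λ) = 1/(5.74 − 3.05) = 1/2.69 = 0.3717 hr

Final: 0.3717 hr


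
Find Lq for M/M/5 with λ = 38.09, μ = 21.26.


a = λ/μ = 1.7916; ρ = a/5 = 0.3583
P₀ = 0.165998
Lq = P₀·a^c·ρ / (c!·(1−ρ)²) = 0.165998·18.46029·0.3583/(120·0.41175)
= 0.02222

Final: 0.02222


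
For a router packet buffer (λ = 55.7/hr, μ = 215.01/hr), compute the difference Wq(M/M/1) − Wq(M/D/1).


ρ = 55.7/215.01 = 0.2591
Wq(M/M/1) = ρ/(μ−λ) = 0.2591/159.31 = 0.001626 hr
Wq(M/D/1) = ρ/(2(μ−λ)) = 0.0008131 hr
Savings = 0.001626 − 0.0008131 = 0.0008131 hr

Final: 0.0008131 hr


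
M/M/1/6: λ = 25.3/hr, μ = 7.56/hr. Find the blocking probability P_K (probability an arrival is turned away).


ρ = λ/μ = 25.3/7.56 = 3.3466
P_K = (1−ρ)ρ^K/(1−ρ^(K+1)) = (-2.3466·1404.728372)/(1 − 4701.008968)
= -3296.280597/-4700.008968 = 0.701335

Final: 0.701335


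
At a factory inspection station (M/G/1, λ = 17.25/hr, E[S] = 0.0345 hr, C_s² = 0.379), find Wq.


ρ = λ·E[S] = 17.25·0.0345 = 0.5951
E[S²] = E[S]²(1+C_s²) = 0.0345²·(1+0.379) = 0.001641
Wq = λ·E[S²]/(2(1−ρ)) = 17.25·0.001641/(2·0.4049) = 0.03497 hr

Final: 0.03497 hr


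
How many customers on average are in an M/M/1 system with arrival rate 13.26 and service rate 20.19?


ρ = λ/μ = 13.26/20.19 = 0.6568
L = ρ/(1−ρ) = 0.6568/(1 − 0.6568) = 0.6568/0.3432 = 1.9134

Final: 1.9134


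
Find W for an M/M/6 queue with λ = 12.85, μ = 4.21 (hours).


a = 3.0523; ρ = 0.5087; P₀ = 0.046383
Lq = P₀·a^c·ρ/(c!(1−ρ)²) = 0.10979
Wq = Lq/λ = 0.10979/12.85 = 0.008544 hr
W = Wq + 1/μ = 0.008544 + 0.23753 = 0.24607 hr

Final: 0.24607 hr


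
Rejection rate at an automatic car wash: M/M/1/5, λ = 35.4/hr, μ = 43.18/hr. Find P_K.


ρ = λ/μ = 35.4/43.18 = 0.8198
P_K = (1−ρ)ρ^K/(1−ρ^(K+1)) = (0.1802·0.370342)/(1 − 0.303615)
= 0.066727/0.696385 = 0.095819

Final: 0.095819


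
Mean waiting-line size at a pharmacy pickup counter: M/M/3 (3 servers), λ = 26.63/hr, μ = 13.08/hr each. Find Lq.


a = λ/μ = 2.0359; ρ = a/3 = 0.6786
P₀ = 0.105427
Lq = P₀·a^c·ρ / (c!·(1−ρ)²) = 0.105427·8.43899·0.6786/(6·0.10327)
= 0.97446

Final: 0.97446


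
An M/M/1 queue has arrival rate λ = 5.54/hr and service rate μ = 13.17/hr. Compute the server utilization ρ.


ρ = λ/μ = 5.54/13.17 = 0.4207

Final: 0.4207


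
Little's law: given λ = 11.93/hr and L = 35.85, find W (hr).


W = L/λ = 35.85/11.93 = 3.0050 hr

Final: 3.0050 hr


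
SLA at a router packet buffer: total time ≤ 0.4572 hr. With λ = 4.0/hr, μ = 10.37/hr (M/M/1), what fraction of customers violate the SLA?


W ~ Exponential(μ−λ) for M/M/1.
μ − λ = 10.37 − 4.0 = 6.3700
P(W > t) = e^{−(μ−λ)t} = e^{−2.9124} = 0.054347

Final: 0.054347


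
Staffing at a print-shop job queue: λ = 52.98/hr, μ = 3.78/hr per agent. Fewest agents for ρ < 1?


Stability requires cμ > λ ⇔ c > λ/μ.
λ/μ = 52.98/3.78 = 14.0159
Minimum integer c = ⌊14.0159⌋ + 1 = 15
Check: 15·3.78 = 56.70 > 52.98, while 14·3.78 = 52.92 ≤ 52.98

Final: 15 servers


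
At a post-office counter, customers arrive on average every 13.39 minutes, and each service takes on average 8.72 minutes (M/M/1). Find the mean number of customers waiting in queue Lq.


λ = 60/13.39 = 4.4810 /hr
μ = 60/8.72 = 6.8807 /hr
ρ = λ/μ = 4.4810/6.8807 = 0.6512
Lq = ρ²/(1−ρ) = 0.4241/0.3488 = 1.2160

Final: 1.2160


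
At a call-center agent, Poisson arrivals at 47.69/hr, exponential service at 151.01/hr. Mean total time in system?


W = 1/(μ−λ) = 1/(151.01 − 47.69) = 1/103.32 = 0.009679 hr

Final: 0.009679 hr


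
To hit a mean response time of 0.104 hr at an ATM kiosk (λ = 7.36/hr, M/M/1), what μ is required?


W = 1/(μ−λ) ⇒ μ − λ = 1/W = 1/0.104 = 9.6154
μ = λ + 1/W = 7.36 + 9.6154 = 16.9754 per hr

Final: 16.9754 /hr


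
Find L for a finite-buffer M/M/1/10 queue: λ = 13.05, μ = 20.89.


ρ = 13.05/20.89 = 0.6247
L = ρ[1 − (K+1)ρ^K + Kρ^(K+1)] / [(1−ρ)(1−ρ^(K+1))]
Numerator: 0.6247·(1 − 11·0.009052 + 10·0.005654) = 0.597825
Denominator: (0.3753)·(0.994346) = 0.373177
L = 0.597825/0.373177 = 1.6020

Final: 1.6020


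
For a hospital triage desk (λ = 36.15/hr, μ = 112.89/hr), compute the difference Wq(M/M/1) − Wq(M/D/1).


ρ = 36.15/112.89 = 0.3202
Wq(M/M/1) = ρ/(μ−λ) = 0.3202/76.74 = 0.004173 hr
Wq(M/D/1) = ρ/(2(μ−λ)) = 0.002086 hr
Savings = 0.004173 − 0.002086 = 0.002086 hr

Final: 0.002086 hr


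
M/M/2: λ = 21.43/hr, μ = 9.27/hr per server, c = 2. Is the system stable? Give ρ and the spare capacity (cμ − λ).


Total capacity cμ = 2·9.27 = 18.54/hr
ρ = λ/(cμ) = 21.43/18.54 = 1.1559
Stable ⇔ ρ < 1: NO
Spare capacity = cμ − λ = 18.54 − 21.43 = -2.89/hr

Final: ρ = 1.1559; unstable; margin = -2.89/hr


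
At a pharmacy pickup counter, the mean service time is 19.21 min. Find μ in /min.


μ = 1/(service time) in consistent units.
1 minute = 1 min, so μ = 1/19.21 = 0.05206 per minute

Final: 0.05206 /min


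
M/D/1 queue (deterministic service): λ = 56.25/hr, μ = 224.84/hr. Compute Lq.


ρ = 56.25/224.84 = 0.2502
M/D/1: Lq = ρ²/(2(1−ρ)) = 0.06259/(2·0.7498) = 0.04174

Final: 0.04174


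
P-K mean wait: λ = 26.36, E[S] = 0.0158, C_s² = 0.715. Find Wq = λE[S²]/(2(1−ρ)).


ρ = λ·E[S] = 26.36·0.0158 = 0.4165
E[S²] = E[S]²(1+C_s²) = 0.0158²·(1+0.715) = 0.0004281
Wq = λ·E[S²]/(2(1−ρ)) = 26.36·0.0004281/(2·0.5835) = 0.009670 hr

Final: 0.009670 hr


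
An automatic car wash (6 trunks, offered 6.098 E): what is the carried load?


B(6,6.098) = 0.271767 (Erlang-B)
Carried load = a(1 − B) = 6.098·(1 − 0.271767) = 6.098·0.728233 = 4.4408 E

Final: 4.4408 Erlangs


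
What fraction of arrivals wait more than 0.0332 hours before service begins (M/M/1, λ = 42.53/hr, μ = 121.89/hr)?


ρ = 42.53/121.89 = 0.3489
P(Wq > t) = ρ·e^{−(μ−λ)t} = 0.3489·e^{−2.6348}
= 0.3489·0.071737 = 0.025030

Final: 0.025030


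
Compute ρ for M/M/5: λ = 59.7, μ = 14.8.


ρ = λ/(cμ) = 59.7/(5·14.8) = 59.7/74.00 = 0.8068

Final: 0.8068


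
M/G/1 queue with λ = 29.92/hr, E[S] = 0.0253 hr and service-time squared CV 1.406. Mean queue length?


ρ = λ·E[S] = 29.92·0.0253 = 0.7570
Lq = ρ²(1+C_s²)/(2(1−ρ)) = 0.5730·(1+1.406)/(2·0.2430)
= 0.5730·2.4060/0.4860 = 2.83649

Final: 2.83649


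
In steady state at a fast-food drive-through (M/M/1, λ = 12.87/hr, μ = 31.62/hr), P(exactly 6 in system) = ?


ρ = 12.87/31.62 = 0.4070
P_n = (1−ρ)·ρ^n = (1 − 0.4070)·0.4070^6 = 0.5930·0.004547 = 0.002696

Final: 0.002696


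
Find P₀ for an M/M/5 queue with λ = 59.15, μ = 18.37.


a = λ/μ = 59.15/18.37 = 3.2199; ρ = a/c = 0.6440
Σ_{k=0}^{4} a^k/k! (terms k=0..4) = 1.00000 + 3.21992 + 5.18395 + 5.56398 + 4.47890 = 19.44676
Tail: a^5/(5!(1−ρ)) = 346.12101/(120·0.3560) = 8.10174
P₀ = 1/(19.44676 + 8.10174) = 1/27.54849 = 0.036300

Final: 0.036300


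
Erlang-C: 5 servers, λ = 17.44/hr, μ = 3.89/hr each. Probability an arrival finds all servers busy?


a = λ/μ = 4.4833; ρ = a/5 = 0.8967
P₀ = 0.005169 (from M/M/c formula)
C(c,a) = [a^c/(c!(1−ρ))]·P₀ = [1811.27501/(120·0.1033)]·0.005169
= 146.05845·0.005169 = 0.755042

Final: 0.755042


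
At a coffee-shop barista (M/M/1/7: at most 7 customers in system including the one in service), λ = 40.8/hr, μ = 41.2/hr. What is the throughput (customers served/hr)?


ρ = 0.9903; P_K = (1−ρ)ρ^7/(1−ρ^8) = 0.120774
λ_eff = λ(1 − P_K) = 40.8·(1 − 0.120774) = 40.8·0.879226 = 35.8724 /hr

Final: 35.8724 /hr


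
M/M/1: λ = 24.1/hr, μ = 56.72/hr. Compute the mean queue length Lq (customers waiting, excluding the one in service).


ρ = 24.1/56.72 = 0.4249
Lq = ρ²/(1−ρ) = 0.1805/0.5751 = 0.3139

Final: 0.3139


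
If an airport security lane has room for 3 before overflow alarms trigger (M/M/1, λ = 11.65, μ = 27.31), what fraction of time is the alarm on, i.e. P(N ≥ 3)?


ρ = 11.65/27.31 = 0.4266
P(N ≥ n) = ρ^n = 0.4266^3 = 0.077627

Final: 0.077627


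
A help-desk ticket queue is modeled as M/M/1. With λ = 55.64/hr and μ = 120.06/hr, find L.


ρ = λ/μ = 55.64/120.06 = 0.4634
L = ρ/(1−ρ) = 0.4634/(1 − 0.4634) = 0.4634/0.5366 = 0.8637

Final: 0.8637


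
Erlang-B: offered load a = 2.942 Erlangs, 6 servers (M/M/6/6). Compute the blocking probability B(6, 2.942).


B(c,a) = (a^c/c!) / Σ_{k=0}^{c} a^k/k!
a^6/6! = 0.900583
Σ terms (k=0..6): 1.00000 + 2.94200 + 4.32768 + 4.24401 + 3.12147 + 1.83667 + 0.90058 = 18.372424
B = 0.900583/18.372424 = 0.049018

Final: 0.049018


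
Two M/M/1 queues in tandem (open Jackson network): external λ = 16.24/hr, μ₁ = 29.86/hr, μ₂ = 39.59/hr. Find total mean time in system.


Each node sees arrival rate λ = 16.24/hr (tandem ⇒ throughput preserved).
W₁ = 1/(μ₁−λ) = 1/(29.86−16.24) = 0.07342 hr
W₂ = 1/(μ₂−λ) = 1/(39.59−16.24) = 0.04283 hr
W_total = W₁ + W₂ = 0.07342 + 0.04283 = 0.11625 hr

Final: 0.11625 hr


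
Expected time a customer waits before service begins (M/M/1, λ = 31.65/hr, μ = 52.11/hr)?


ρ = 31.65/52.11 = 0.6074
Wq = ρ/(μ−λ) = 0.6074/(52.11 − 31.65) = 0.6074/20.46 = 0.02969 hr

Final: 0.02969 hr


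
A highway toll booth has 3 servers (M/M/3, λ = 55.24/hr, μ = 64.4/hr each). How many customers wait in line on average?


a = λ/μ = 0.8578; ρ = a/3 = 0.2859
P₀ = 0.421417
Lq = P₀·a^c·ρ / (c!·(1−ρ)²) = 0.421417·0.63111·0.2859/(6·0.50991)
= 0.02486

Final: 0.02486


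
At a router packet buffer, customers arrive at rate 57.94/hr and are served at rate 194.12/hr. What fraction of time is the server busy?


ρ = λ/μ = 57.94/194.12 = 0.2985

Final: 0.2985


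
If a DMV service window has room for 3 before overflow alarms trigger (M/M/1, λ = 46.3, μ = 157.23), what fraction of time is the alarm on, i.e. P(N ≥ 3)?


ρ = 46.3/157.23 = 0.2945
P(N ≥ n) = ρ^n = 0.2945^3 = 0.025535

Final: 0.025535


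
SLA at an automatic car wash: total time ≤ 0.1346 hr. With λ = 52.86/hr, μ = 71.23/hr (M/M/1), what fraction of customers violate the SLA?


W ~ Exponential(μ−λ) for M/M/1.
μ − λ = 71.23 − 52.86 = 18.3700
P(W > t) = e^{−(μ−λ)t} = e^{−2.4726} = 0.084365

Final: 0.084365


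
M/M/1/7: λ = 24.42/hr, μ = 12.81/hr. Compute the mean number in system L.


ρ = 24.42/12.81 = 1.9063
L = ρ[1 − (K+1)ρ^K + Kρ^(K+1)] / [(1−ρ)(1−ρ^(K+1))]
Numerator: 1.9063·(1 − 8·91.490438 + 7·174.410344) = 934.000949
Denominator: (-0.9063)·(-173.410344) = 157.165815
L = 934.000949/157.165815 = 5.9428

Final: 5.9428


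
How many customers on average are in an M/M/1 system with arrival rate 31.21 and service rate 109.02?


ρ = λ/μ = 31.21/109.02 = 0.2863
L = ρ/(1−ρ) = 0.2863/(1 − 0.2863) = 0.2863/0.7137 = 0.4011

Final: 0.4011


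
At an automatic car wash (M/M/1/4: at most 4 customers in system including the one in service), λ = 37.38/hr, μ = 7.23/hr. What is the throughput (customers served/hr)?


ρ = 5.1701; P_K = (1−ρ)ρ^4/(1−ρ^5) = 0.806799
λ_eff = λ(1 − P_K) = 37.38·(1 − 0.806799) = 37.38·0.193201 = 7.2218 /hr

Final: 7.2218 /hr


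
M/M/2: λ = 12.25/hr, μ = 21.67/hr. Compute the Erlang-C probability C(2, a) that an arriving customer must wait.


a = λ/μ = 0.5653; ρ = a/2 = 0.2826
P₀ = 0.559273 (from M/M/c formula)
C(c,a) = [a^c/(c!(1−ρ))]·P₀ = [0.31956/(2·0.7174)]·0.559273
= 0.22274·0.559273 = 0.124571

Final: 0.124571


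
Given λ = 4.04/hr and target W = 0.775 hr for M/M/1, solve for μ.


W = 1/(μ−λ) ⇒ μ − λ = 1/W = 1/0.775 = 1.2903
μ = λ + 1/W = 4.04 + 1.2903 = 5.3303 per hr

Final: 5.3303 /hr


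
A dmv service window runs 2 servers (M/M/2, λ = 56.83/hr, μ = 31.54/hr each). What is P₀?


a = λ/μ = 56.83/31.54 = 1.8018; ρ = a/c = 0.9009
Σ_{k=0}^{1} a^k/k! (terms k=0..1) = 1.00000 + 1.80184 = 2.80184
Tail: a^2/(2!(1−ρ)) = 3.24662/(2·0.09908) = 16.38376
P₀ = 1/(2.80184 + 16.38376) = 1/19.18560 = 0.052122

Final: 0.052122


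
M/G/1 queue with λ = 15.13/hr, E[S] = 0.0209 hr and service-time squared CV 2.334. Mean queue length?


ρ = λ·E[S] = 15.13·0.0209 = 0.3162
Lq = ρ²(1+C_s²)/(2(1−ρ)) = 0.09999·(1+2.334)/(2·0.6838)
= 0.09999·3.3340/1.3676 = 0.24377

Final: 0.24377


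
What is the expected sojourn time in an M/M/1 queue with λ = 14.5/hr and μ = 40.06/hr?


W = 1/(μ−λ) = 1/(40.06 − 14.5) = 1/25.56 = 0.03912 hr

Final: 0.03912 hr


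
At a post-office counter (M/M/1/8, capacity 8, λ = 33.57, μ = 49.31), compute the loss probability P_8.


ρ = λ/μ = 33.57/49.31 = 0.6808
P_K = (1−ρ)ρ^K/(1−ρ^(K+1)) = (0.3192·0.046146)/(1 − 0.031416)
= 0.014730/0.968584 = 0.015208

Final: 0.015208


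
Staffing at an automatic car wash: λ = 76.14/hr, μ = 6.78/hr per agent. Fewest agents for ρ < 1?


Stability requires cμ > λ ⇔ c > λ/μ.
λ/μ = 76.14/6.78 = 11.2301
Minimum integer c = ⌊11.2301⌋ + 1 = 12
Check: 12·6.78 = 81.36 > 76.14, while 11·6.78 = 74.58 ≤ 76.14

Final: 12 servers


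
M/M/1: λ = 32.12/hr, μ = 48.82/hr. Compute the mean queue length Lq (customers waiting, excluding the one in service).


ρ = 32.12/48.82 = 0.6579
Lq = ρ²/(1−ρ) = 0.4329/0.3421 = 1.2654

Final: 1.2654


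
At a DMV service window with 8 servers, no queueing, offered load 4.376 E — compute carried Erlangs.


B(8,4.376) = 0.043451 (Erlang-B)
Carried load = a(1 − B) = 4.376·(1 − 0.043451) = 4.376·0.956549 = 4.1859 E

Final: 4.1859 Erlangs


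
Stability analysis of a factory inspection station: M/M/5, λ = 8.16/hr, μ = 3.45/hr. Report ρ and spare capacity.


Total capacity cμ = 5·3.45 = 17.25/hr
ρ = λ/(cμ) = 8.16/17.25 = 0.4730
Stable ⇔ ρ < 1: YES
Spare capacity = cμ − λ = 17.25 − 8.16 = 9.09/hr

Final: ρ = 0.4730; stable; margin = 9.09/hr


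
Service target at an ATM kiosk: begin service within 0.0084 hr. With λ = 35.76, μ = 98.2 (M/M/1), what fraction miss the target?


ρ = 35.76/98.2 = 0.3642
P(Wq > t) = ρ·e^{−(μ−λ)t} = 0.3642·e^{−0.5245}
= 0.3642·0.591854 = 0.215526

Final: 0.215526


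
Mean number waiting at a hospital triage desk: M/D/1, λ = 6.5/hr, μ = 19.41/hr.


ρ = 6.5/19.41 = 0.3349
M/D/1: Lq = ρ²/(2(1−ρ)) = 0.1121/(2·0.6651) = 0.08430

Final: 0.08430


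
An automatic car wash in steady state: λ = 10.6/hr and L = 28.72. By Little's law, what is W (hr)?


W = L/λ = 28.72/10.6 = 2.7094 hr

Final: 2.7094 hr


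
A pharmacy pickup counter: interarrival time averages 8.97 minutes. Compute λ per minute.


λ = 1/(interarrival time) in consistent units.
1 minute = 1 min, so λ = 1/8.97 = 0.1115 per minute

Final: 0.1115 /min


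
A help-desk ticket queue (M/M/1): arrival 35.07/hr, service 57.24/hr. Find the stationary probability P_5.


ρ = 35.07/57.24 = 0.6127
P_n = (1−ρ)·ρ^n = (1 − 0.6127)·0.6127^5 = 0.3873·0.086334 = 0.033438

Final: 0.033438


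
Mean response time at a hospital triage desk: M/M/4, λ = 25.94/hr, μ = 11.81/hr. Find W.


a = 2.1964; ρ = 0.5491; P₀ = 0.104981
Lq = P₀·a^c·ρ/(c!(1−ρ)²) = 0.27498
Wq = Lq/λ = 0.27498/25.94 = 0.01060 hr
W = Wq + 1/μ = 0.01060 + 0.08467 = 0.09527 hr

Final: 0.09527 hr


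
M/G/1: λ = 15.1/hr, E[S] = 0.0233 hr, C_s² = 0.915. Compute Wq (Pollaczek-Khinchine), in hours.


ρ = λ·E[S] = 15.1·0.0233 = 0.3518
E[S²] = E[S]²(1+C_s²) = 0.0233²·(1+0.915) = 0.001040
Wq = λ·E[S²]/(2(1−ρ)) = 15.1·0.001040/(2·0.6482) = 0.01211 hr

Final: 0.01211 hr


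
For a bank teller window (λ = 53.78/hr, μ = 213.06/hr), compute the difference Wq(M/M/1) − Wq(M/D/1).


ρ = 53.78/213.06 = 0.2524
Wq(M/M/1) = ρ/(μ−λ) = 0.2524/159.28 = 0.001585 hr
Wq(M/D/1) = ρ/(2(μ−λ)) = 0.0007924 hr
Savings = 0.001585 − 0.0007924 = 0.0007924 hr

Final: 0.0007924 hr


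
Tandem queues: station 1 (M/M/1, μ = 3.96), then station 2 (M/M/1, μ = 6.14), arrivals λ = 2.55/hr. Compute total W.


Each node sees arrival rate λ = 2.55/hr (tandem ⇒ throughput preserved).
W₁ = 1/(μ₁−λ) = 1/(3.96−2.55) = 0.70922 hr
W₂ = 1/(μ₂−λ) = 1/(6.14−2.55) = 0.27855 hr
W_total = W₁ + W₂ = 0.70922 + 0.27855 = 0.98777 hr

Final: 0.98777 hr


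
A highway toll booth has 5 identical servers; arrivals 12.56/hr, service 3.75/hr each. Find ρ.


ρ = λ/(cμ) = 12.56/(5·3.75) = 12.56/18.75 = 0.6699

Final: 0.6699


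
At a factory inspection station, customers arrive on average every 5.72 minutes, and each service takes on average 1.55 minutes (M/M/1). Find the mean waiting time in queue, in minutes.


λ = 60/5.72 = 10.4895 /hr
μ = 60/1.55 = 38.7097 /hr
ρ = λ/μ = 10.4895/38.7097 = 0.2710
Wq = ρ/(μ−λ) = 0.2710/(38.7097−10.4895) = 0.009602 hr
In minutes: 0.009602·60 = 0.5761 min

Final: 0.5761 min


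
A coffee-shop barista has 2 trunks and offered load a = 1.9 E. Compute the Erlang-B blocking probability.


B(c,a) = (a^c/c!) / Σ_{k=0}^{c} a^k/k!
a^2/2! = 1.805000
Σ terms (k=0..2): 1.00000 + 1.90000 + 1.80500 = 4.705000
B = 1.805000/4.705000 = 0.383634

Final: 0.383634


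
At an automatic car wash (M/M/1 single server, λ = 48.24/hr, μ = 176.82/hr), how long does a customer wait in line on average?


ρ = 48.24/176.82 = 0.2728
Wq = ρ/(μ−λ) = 0.2728/(176.82 − 48.24) = 0.2728/128.58 = 0.002122 hr

Final: 0.002122 hr


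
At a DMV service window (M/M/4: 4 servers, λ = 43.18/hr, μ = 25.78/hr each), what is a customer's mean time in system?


a = 1.6749; ρ = 0.4187; P₀ = 0.184332
Lq = P₀·a^c·ρ/(c!(1−ρ)²) = 0.07492
Wq = Lq/λ = 0.07492/43.18 = 0.001735 hr
W = Wq + 1/μ = 0.001735 + 0.03879 = 0.04052 hr

Final: 0.04052 hr


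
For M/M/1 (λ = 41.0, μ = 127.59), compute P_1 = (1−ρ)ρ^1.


ρ = 41.0/127.59 = 0.3213
P_n = (1−ρ)·ρ^n = (1 − 0.3213)·0.3213^1 = 0.6787·0.321342 = 0.218081

Final: 0.218081


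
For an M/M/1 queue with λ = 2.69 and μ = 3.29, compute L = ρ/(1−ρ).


ρ = λ/μ = 2.69/3.29 = 0.8176
L = ρ/(1−ρ) = 0.8176/(1 − 0.8176) = 0.8176/0.1824 = 4.4833

Final: 4.4833


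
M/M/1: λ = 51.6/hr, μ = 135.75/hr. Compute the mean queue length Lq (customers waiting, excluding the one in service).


ρ = 51.6/135.75 = 0.3801
Lq = ρ²/(1−ρ) = 0.1445/0.6199 = 0.2331

Final: 0.2331


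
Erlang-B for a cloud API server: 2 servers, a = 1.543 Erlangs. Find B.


B(c,a) = (a^c/c!) / Σ_{k=0}^{c} a^k/k!
a^2/2! = 1.190424
Σ terms (k=0..2): 1.00000 + 1.54300 + 1.19042 = 3.733424
B = 1.190424/3.733424 = 0.318856

Final: 0.318856


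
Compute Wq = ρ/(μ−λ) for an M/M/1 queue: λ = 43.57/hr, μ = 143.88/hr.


ρ = 43.57/143.88 = 0.3028
Wq = ρ/(μ−λ) = 0.3028/(143.88 − 43.57) = 0.3028/100.31 = 0.003019 hr

Final: 0.003019 hr


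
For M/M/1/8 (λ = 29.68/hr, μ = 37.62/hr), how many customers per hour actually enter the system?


ρ = 0.7889; P_K = (1−ρ)ρ^8/(1−ρ^9) = 0.035933
λ_eff = λ(1 − P_K) = 29.68·(1 − 0.035933) = 29.68·0.964067 = 28.6135 /hr

Final: 28.6135 /hr


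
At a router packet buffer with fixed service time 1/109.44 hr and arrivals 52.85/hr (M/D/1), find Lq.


ρ = 52.85/109.44 = 0.4829
M/D/1: Lq = ρ²/(2(1−ρ)) = 0.2332/(2·0.5171) = 0.22550

Final: 0.22550


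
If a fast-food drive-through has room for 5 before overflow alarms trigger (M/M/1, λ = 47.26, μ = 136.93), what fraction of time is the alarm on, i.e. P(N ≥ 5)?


ρ = 47.26/136.93 = 0.3451
P(N ≥ n) = ρ^n = 0.3451^5 = 0.004898

Final: 0.004898


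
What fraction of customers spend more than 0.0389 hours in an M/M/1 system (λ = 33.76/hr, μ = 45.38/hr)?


W ~ Exponential(μ−λ) for M/M/1.
μ − λ = 45.38 − 33.76 = 11.6200
P(W > t) = e^{−(μ−λ)t} = e^{−0.4520} = 0.636343

Final: 0.636343


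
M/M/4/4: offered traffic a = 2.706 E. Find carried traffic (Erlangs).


B(4,2.706) = 0.173135 (Erlang-B)
Carried load = a(1 − B) = 2.706·(1 − 0.173135) = 2.706·0.826865 = 2.2375 E

Final: 2.2375 Erlangs


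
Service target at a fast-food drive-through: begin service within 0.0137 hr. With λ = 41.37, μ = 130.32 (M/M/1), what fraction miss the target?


ρ = 41.37/130.32 = 0.3174
P(Wq > t) = ρ·e^{−(μ−λ)t} = 0.3174·e^{−1.2186}
= 0.3174·0.295639 = 0.093851

Final: 0.093851


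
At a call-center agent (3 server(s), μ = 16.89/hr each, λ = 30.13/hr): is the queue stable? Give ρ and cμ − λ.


Total capacity cμ = 3·16.89 = 50.67/hr
ρ = λ/(cμ) = 30.13/50.67 = 0.5946
Stable ⇔ ρ < 1: YES
Spare capacity = cμ − λ = 50.67 − 30.13 = 20.54/hr

Final: ρ = 0.5946; stable; margin = 20.54/hr


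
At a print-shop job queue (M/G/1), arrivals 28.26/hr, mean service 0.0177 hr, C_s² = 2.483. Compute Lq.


ρ = λ·E[S] = 28.26·0.0177 = 0.5002
Lq = ρ²(1+C_s²)/(2(1−ρ)) = 0.2502·(1+2.483)/(2·0.4998)
= 0.2502·3.4830/0.9996 = 0.87181

Final: 0.87181
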